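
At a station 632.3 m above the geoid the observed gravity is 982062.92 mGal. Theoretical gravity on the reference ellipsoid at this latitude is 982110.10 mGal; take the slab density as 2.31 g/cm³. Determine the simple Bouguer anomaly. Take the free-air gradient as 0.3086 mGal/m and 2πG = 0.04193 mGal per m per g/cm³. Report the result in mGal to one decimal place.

Free-air correction = 0.3086 × 632.3 = 195.13 mGal
Free-air anomaly = 982062.92 − 982110.10 + (195.13) = 147.95 mGal
Bouguer slab correction = 0.04193 × 2.31 × 632.3 = 61.24 mGal
Simple Bouguer anomaly = 147.95 − (61.24) = 86.71 mGal

86.7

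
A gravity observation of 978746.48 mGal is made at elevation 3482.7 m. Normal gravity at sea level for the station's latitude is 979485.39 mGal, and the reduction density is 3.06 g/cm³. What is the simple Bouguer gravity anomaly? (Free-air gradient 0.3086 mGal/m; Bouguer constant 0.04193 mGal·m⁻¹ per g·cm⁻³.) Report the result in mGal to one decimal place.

Free-air correction = 0.3086 × 3482.7 = 1074.76 mGal
Free-air anomaly = 978746.48 − 979485.39 + (1074.76) = 335.85 mGal
Bouguer slab correction = 0.04193 × 3.06 × 3482.7 = 446.85 mGal
Simple Bouguer anomaly = 335.85 − (446.85) = -111.00 mGal

-111.0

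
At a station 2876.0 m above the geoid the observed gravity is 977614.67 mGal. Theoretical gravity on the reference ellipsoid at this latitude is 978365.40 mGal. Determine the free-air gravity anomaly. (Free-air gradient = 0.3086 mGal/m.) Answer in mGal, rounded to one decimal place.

136.8

Free-air correction = 0.3086 × 2876.0 = 887.53 mGal
Free-air anomaly = 977614.67 − 978365.40 + (887.53) = 136.80 mGal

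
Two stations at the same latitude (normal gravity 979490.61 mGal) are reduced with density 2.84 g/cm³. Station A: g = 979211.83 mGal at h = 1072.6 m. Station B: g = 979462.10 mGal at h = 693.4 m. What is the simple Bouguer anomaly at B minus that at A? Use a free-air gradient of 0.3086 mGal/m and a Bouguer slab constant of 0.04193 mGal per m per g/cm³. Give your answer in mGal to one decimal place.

178.4

Δg_SB(A) = 979211.83 − 979490.61 + 0.3086×1072.6 − 0.04193×2.84×1072.6 = -75.50 mGal
Δg_SB(B) = 979462.10 − 979490.61 + 0.3086×693.4 − 0.04193×2.84×693.4 = 102.90 mGal
Difference = 102.90 − (-75.50) = 178.40 mGal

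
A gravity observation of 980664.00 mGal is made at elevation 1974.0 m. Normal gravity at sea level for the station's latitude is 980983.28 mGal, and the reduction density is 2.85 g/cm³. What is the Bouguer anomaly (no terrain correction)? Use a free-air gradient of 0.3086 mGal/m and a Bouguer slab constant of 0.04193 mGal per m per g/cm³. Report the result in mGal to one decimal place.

54.0

Free-air correction = 0.3086 × 1974.0 = 609.18 mGal
Free-air anomaly = 980664.00 − 980983.28 + (609.18) = 289.90 mGal
Bouguer slab correction = 0.04193 × 2.85 × 1974.0 = 235.89 mGal
Simple Bouguer anomaly = 289.90 − (235.89) = 54.01 mGal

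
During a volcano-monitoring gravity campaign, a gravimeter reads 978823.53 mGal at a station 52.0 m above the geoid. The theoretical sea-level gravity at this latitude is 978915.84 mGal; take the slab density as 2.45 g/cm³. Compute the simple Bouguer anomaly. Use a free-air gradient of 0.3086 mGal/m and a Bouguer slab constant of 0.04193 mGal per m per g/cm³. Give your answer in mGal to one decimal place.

-81.6

Free-air correction = 0.3086 × 52.0 = 16.05 mGal
Free-air anomaly = 978823.53 − 978915.84 + (16.05) = -76.26 mGal
Bouguer slab correction = 0.04193 × 2.45 × 52.0 = 5.34 mGal
Simple Bouguer anomaly = -76.26 − (5.34) = -81.60 mGal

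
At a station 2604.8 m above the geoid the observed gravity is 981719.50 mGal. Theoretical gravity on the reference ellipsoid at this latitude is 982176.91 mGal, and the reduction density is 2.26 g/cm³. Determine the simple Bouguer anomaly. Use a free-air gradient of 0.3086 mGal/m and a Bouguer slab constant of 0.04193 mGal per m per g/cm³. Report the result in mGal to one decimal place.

Free-air correction = 0.3086 × 2604.8 = 803.84 mGal
Free-air anomaly = 981719.50 − 982176.91 + (803.84) = 346.43 mGal
Bouguer slab correction = 0.04193 × 2.26 × 2604.8 = 246.84 mGal
Simple Bouguer anomaly = 346.43 − (246.84) = 99.59 mGal

99.6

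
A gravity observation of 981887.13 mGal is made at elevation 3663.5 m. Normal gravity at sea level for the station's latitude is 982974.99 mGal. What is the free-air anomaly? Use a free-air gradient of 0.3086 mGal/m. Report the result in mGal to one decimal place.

42.7

Free-air correction = 0.3086 × 3663.5 = 1130.56 mGal
Free-air anomaly = 981887.13 − 982974.99 + (1130.56) = 42.70 mGal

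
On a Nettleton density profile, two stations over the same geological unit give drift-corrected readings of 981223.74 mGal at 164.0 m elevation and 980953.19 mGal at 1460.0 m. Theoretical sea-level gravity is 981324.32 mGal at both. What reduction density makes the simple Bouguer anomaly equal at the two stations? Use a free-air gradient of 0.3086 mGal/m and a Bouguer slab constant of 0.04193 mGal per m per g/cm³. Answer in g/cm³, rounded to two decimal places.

Δg_obs = 980953.19 − 981223.74 = -270.55 mGal over Δh = 1460.0 − 164.0 = 1296.0 m
Equal Bouguer anomalies ⇒ Δg_obs + (0.3086 − 0.04193ρ)·Δh = 0
0.3086 − 0.04193ρ = −Δg_obs/Δh = 0.20876
ρ = (0.3086 − 0.20876) / 0.04193 = 2.38 g/cm³

2.38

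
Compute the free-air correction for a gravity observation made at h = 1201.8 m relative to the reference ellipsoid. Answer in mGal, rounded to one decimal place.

370.9

Free-air correction = 0.3086 × 1201.8 = 370.9 mGal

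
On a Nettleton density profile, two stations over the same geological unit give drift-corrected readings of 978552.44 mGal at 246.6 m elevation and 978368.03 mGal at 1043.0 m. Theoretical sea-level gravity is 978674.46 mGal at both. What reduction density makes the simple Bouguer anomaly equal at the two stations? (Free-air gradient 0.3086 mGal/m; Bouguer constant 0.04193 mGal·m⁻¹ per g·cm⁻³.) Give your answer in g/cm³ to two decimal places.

Δg_obs = 978368.03 − 978552.44 = -184.41 mGal over Δh = 1043.0 − 246.6 = 796.4 m
Equal Bouguer anomalies ⇒ Δg_obs + (0.3086 − 0.04193ρ)·Δh = 0
0.3086 − 0.04193ρ = −Δg_obs/Δh = 0.23155
ρ = (0.3086 − 0.23155) / 0.04193 = 1.84 g/cm³

1.84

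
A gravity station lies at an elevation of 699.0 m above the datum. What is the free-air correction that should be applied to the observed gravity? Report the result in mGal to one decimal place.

Free-air correction = 0.3086 × 699.0 = 215.7 mGal

215.7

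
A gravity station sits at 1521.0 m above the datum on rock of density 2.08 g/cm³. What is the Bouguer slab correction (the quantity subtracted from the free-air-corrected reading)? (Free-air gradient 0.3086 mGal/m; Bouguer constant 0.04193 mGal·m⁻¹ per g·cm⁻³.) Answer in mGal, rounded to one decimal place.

132.7

Bouguer slab correction = 0.04193 × 2.08 × 1521.0 = 132.7 mGal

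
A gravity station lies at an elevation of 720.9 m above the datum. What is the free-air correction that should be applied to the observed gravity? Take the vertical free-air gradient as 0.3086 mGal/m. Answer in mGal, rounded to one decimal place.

222.5

Free-air correction = 0.3086 × 720.9 = 222.5 mGal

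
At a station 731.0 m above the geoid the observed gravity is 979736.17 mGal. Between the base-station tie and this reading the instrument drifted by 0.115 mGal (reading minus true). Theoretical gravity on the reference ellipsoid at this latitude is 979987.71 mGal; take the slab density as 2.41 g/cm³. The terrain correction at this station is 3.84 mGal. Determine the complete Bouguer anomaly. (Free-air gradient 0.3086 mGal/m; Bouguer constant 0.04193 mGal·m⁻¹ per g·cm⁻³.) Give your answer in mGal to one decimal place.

-96.1

Drift-corrected reading = 979736.17 − (0.115) = 979736.055 mGal
Free-air correction = 0.3086 × 731.0 = 225.59 mGal
Free-air anomaly = 979736.055 − 979987.71 + (225.59) = -26.065 mGal
Bouguer slab correction = 0.04193 × 2.41 × 731.0 = 73.87 mGal
Simple Bouguer anomaly = -26.065 − (73.87) = -99.935 mGal
Complete Bouguer anomaly = -99.935 + 3.84 = -96.095 mGal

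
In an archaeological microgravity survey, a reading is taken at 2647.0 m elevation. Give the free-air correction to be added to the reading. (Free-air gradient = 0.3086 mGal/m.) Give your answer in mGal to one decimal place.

Free-air correction = 0.3086 × 2647.0 = 816.9 mGal

816.9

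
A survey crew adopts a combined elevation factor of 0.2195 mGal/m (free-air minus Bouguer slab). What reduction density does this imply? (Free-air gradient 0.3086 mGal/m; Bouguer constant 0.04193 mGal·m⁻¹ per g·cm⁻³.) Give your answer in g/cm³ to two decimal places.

0.2195 = 0.3086 − 0.04193 × ρ
ρ = (0.3086 − 0.2195) / 0.04193 = 2.12 g/cm³

2.12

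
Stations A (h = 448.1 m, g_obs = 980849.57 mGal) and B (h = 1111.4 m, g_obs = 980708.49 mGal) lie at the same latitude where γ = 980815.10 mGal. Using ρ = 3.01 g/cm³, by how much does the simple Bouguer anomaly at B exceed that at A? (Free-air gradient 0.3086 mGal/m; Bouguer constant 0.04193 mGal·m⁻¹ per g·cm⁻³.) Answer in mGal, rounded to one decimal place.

Δg_SB(A) = 980849.57 − 980815.10 + 0.3086×448.1 − 0.04193×3.01×448.1 = 116.20 mGal
Δg_SB(B) = 980708.49 − 980815.10 + 0.3086×1111.4 − 0.04193×3.01×1111.4 = 96.10 mGal
Difference = 96.10 − (116.20) = -20.10 mGal

-20.1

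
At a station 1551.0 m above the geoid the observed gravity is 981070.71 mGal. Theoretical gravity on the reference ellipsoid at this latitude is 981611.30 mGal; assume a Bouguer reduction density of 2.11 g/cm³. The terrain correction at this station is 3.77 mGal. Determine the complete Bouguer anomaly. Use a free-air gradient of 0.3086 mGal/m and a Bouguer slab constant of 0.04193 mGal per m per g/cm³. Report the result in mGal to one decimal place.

-195.4

Free-air correction = 0.3086 × 1551.0 = 478.64 mGal
Free-air anomaly = 981070.71 − 981611.30 + (478.64) = -61.95 mGal
Bouguer slab correction = 0.04193 × 2.11 × 1551.0 = 137.22 mGal
Simple Bouguer anomaly = -61.95 − (137.22) = -199.17 mGal
Complete Bouguer anomaly = -199.17 + 3.77 = -195.40 mGal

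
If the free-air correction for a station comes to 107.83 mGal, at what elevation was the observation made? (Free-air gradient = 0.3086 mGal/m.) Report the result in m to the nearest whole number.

h = 107.83 / 0.3086 = 349.42 m

349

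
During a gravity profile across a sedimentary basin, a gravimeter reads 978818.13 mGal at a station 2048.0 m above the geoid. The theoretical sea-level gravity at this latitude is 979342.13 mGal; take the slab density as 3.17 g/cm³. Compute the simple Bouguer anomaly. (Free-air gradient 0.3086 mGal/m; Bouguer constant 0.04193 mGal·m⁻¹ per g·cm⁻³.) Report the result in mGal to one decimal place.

Free-air correction = 0.3086 × 2048.0 = 632.01 mGal
Free-air anomaly = 978818.13 − 979342.13 + (632.01) = 108.01 mGal
Bouguer slab correction = 0.04193 × 3.17 × 2048.0 = 272.22 mGal
Simple Bouguer anomaly = 108.01 − (272.22) = -164.21 mGal

-164.2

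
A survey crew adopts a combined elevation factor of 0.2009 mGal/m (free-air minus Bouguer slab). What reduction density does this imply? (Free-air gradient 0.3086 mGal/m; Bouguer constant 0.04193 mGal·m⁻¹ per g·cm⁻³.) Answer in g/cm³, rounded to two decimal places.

0.2009 = 0.3086 − 0.04193 × ρ
ρ = (0.3086 − 0.2009) / 0.04193 = 2.57 g/cm³

2.57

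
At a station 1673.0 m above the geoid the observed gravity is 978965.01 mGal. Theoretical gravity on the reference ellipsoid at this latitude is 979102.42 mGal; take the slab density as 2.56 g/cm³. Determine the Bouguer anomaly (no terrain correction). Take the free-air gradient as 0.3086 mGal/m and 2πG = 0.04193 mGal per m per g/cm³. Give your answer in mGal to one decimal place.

199.3

Free-air correction = 0.3086 × 1673.0 = 516.29 mGal
Free-air anomaly = 978965.01 − 979102.42 + (516.29) = 378.88 mGal
Bouguer slab correction = 0.04193 × 2.56 × 1673.0 = 179.58 mGal
Simple Bouguer anomaly = 378.88 − (179.58) = 199.30 mGal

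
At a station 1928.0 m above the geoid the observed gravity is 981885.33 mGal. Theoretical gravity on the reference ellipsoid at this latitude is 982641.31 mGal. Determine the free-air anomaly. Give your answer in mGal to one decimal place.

-161.0

Free-air correction = 0.3086 × 1928.0 = 594.98 mGal
Free-air anomaly = 981885.33 − 982641.31 + (594.98) = -161.00 mGal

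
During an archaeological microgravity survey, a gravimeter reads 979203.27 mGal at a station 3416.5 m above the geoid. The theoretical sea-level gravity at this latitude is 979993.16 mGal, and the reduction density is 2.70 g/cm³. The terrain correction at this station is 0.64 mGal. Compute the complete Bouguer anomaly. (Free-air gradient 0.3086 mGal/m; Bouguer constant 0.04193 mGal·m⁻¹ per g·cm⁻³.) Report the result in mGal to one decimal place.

-121.7

Free-air correction = 0.3086 × 3416.5 = 1054.33 mGal
Free-air anomaly = 979203.27 − 979993.16 + (1054.33) = 264.44 mGal
Bouguer slab correction = 0.04193 × 2.70 × 3416.5 = 386.79 mGal
Simple Bouguer anomaly = 264.44 − (386.79) = -122.35 mGal
Complete Bouguer anomaly = -122.35 + 0.64 = -121.71 mGal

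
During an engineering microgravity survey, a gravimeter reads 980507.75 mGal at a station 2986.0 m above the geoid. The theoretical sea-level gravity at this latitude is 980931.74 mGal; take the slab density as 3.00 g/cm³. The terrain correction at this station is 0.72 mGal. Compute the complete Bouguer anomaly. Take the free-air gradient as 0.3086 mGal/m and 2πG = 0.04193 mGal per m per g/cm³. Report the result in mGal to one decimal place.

Free-air correction = 0.3086 × 2986.0 = 921.48 mGal
Free-air anomaly = 980507.75 − 980931.74 + (921.48) = 497.49 mGal
Bouguer slab correction = 0.04193 × 3.00 × 2986.0 = 375.61 mGal
Simple Bouguer anomaly = 497.49 − (375.61) = 121.88 mGal
Complete Bouguer anomaly = 121.88 + 0.72 = 122.60 mGal

122.6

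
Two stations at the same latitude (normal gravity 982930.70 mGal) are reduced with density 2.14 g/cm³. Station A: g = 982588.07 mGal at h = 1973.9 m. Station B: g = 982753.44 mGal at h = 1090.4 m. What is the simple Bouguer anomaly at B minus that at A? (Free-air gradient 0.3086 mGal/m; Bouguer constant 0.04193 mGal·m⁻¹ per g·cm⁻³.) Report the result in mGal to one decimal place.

Δg_SB(A) = 982588.07 − 982930.70 + 0.3086×1973.9 − 0.04193×2.14×1973.9 = 89.40 mGal
Δg_SB(B) = 982753.44 − 982930.70 + 0.3086×1090.4 − 0.04193×2.14×1090.4 = 61.40 mGal
Difference = 61.40 − (89.40) = -28.00 mGal

-28.0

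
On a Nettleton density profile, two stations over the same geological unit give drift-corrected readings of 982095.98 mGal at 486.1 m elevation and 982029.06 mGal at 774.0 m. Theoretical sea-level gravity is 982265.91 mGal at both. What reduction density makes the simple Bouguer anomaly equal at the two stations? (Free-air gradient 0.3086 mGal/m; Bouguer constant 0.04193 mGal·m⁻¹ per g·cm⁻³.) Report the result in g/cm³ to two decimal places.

1.82

Δg_obs = 982029.06 − 982095.98 = -66.92 mGal over Δh = 774.0 − 486.1 = 287.9 m
Equal Bouguer anomalies ⇒ Δg_obs + (0.3086 − 0.04193ρ)·Δh = 0
0.3086 − 0.04193ρ = −Δg_obs/Δh = 0.23244
ρ = (0.3086 − 0.23244) / 0.04193 = 1.82 g/cm³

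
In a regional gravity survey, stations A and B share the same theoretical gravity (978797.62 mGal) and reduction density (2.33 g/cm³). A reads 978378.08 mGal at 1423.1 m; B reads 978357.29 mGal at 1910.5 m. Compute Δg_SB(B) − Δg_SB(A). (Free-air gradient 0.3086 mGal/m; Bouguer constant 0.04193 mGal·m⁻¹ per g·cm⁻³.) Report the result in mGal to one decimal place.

Δg_SB(A) = 978378.08 − 978797.62 + 0.3086×1423.1 − 0.04193×2.33×1423.1 = -119.40 mGal
Δg_SB(B) = 978357.29 − 978797.62 + 0.3086×1910.5 − 0.04193×2.33×1910.5 = -37.40 mGal
Difference = -37.40 − (-119.40) = 82.00 mGal

82.0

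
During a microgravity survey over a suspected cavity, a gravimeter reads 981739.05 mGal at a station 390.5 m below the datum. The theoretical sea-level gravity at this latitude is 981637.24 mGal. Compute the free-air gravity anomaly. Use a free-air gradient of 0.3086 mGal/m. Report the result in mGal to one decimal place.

Free-air correction = 0.3086 × -390.5 = -120.51 mGal
Free-air anomaly = 981739.05 − 981637.24 + (-120.51) = -18.70 mGal

-18.7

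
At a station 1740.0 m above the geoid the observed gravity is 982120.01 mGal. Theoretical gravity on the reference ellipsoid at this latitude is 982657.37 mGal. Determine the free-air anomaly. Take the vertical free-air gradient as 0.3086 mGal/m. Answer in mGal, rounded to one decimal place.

-0.4

Free-air correction = 0.3086 × 1740.0 = 536.96 mGal
Free-air anomaly = 982120.01 − 982657.37 + (536.96) = -0.40 mGal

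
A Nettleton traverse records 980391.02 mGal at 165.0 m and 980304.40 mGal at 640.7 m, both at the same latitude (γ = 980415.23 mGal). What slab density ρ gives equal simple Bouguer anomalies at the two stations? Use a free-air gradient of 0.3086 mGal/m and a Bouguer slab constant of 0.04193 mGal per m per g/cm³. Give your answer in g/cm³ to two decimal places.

Δg_obs = 980304.40 − 980391.02 = -86.62 mGal over Δh = 640.7 − 165.0 = 475.7 m
Equal Bouguer anomalies ⇒ Δg_obs + (0.3086 − 0.04193ρ)·Δh = 0
0.3086 − 0.04193ρ = −Δg_obs/Δh = 0.18209
ρ = (0.3086 − 0.18209) / 0.04193 = 3.02 g/cm³

3.02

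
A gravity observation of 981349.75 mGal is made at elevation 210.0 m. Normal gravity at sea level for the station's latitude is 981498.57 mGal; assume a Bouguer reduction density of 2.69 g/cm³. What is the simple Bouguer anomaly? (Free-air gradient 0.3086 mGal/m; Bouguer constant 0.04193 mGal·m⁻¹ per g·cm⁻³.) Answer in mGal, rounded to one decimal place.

Free-air correction = 0.3086 × 210.0 = 64.81 mGal
Free-air anomaly = 981349.75 − 981498.57 + (64.81) = -84.01 mGal
Bouguer slab correction = 0.04193 × 2.69 × 210.0 = 23.69 mGal
Simple Bouguer anomaly = -84.01 − (23.69) = -107.70 mGal

-107.7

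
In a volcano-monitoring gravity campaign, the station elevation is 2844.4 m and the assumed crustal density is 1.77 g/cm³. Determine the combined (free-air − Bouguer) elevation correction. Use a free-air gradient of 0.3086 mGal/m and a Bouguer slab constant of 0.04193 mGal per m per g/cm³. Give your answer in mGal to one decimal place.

666.7

Combined gradient = 0.3086 − 0.04193 × 1.77 = 0.2343839 mGal/m
Combined elevation correction = 0.2343839 × 2844.4 = 666.7 mGal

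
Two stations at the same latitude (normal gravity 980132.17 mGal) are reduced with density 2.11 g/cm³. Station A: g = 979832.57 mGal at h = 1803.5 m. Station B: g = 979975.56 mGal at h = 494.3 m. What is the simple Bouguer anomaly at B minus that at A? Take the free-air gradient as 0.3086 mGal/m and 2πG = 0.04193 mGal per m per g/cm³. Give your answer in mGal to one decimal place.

-145.2

Δg_SB(A) = 979832.57 − 980132.17 + 0.3086×1803.5 − 0.04193×2.11×1803.5 = 97.40 mGal
Δg_SB(B) = 979975.56 − 980132.17 + 0.3086×494.3 − 0.04193×2.11×494.3 = -47.80 mGal
Difference = -47.80 − (97.40) = -145.20 mGal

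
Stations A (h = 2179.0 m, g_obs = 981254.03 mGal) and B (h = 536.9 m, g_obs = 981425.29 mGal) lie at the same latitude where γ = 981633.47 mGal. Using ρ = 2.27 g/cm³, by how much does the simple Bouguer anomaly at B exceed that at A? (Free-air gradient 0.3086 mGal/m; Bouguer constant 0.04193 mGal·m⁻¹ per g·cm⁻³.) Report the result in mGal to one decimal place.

-179.2

Δg_SB(A) = 981254.03 − 981633.47 + 0.3086×2179.0 − 0.04193×2.27×2179.0 = 85.60 mGal
Δg_SB(B) = 981425.29 − 981633.47 + 0.3086×536.9 − 0.04193×2.27×536.9 = -93.60 mGal
Difference = -93.60 − (85.60) = -179.20 mGal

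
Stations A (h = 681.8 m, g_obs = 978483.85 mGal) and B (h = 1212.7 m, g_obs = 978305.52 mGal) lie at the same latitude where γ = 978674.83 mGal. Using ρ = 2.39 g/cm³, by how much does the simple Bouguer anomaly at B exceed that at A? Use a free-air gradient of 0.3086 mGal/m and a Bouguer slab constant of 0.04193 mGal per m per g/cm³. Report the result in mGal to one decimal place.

-67.7

Δg_SB(A) = 978483.85 − 978674.83 + 0.3086×681.8 − 0.04193×2.39×681.8 = -48.90 mGal
Δg_SB(B) = 978305.52 − 978674.83 + 0.3086×1212.7 − 0.04193×2.39×1212.7 = -116.60 mGal
Difference = -116.60 − (-48.90) = -67.70 mGal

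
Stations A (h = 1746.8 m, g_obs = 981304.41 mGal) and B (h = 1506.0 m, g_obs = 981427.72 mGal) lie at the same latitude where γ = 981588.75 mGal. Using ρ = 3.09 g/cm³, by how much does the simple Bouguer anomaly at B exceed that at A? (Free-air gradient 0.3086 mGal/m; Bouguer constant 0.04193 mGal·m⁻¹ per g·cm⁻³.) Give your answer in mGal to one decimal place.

80.2

Δg_SB(A) = 981304.41 − 981588.75 + 0.3086×1746.8 − 0.04193×3.09×1746.8 = 28.40 mGal
Δg_SB(B) = 981427.72 − 981588.75 + 0.3086×1506.0 − 0.04193×3.09×1506.0 = 108.60 mGal
Difference = 108.60 − (28.40) = 80.20 mGal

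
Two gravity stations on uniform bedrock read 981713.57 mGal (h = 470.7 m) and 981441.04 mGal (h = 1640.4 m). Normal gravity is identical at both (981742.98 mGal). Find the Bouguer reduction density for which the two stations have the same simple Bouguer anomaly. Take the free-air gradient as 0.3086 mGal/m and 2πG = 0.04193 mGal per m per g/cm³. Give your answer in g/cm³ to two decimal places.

Δg_obs = 981441.04 − 981713.57 = -272.53 mGal over Δh = 1640.4 − 470.7 = 1169.7 m
Equal Bouguer anomalies ⇒ Δg_obs + (0.3086 − 0.04193ρ)·Δh = 0
0.3086 − 0.04193ρ = −Δg_obs/Δh = 0.23299
ρ = (0.3086 − 0.23299) / 0.04193 = 1.80 g/cm³

1.80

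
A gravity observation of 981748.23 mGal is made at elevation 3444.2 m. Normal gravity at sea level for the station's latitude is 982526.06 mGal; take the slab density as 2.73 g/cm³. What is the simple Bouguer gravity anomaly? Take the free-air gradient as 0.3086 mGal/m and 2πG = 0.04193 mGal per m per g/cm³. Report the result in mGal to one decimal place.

-109.2

Free-air correction = 0.3086 × 3444.2 = 1062.88 mGal
Free-air anomaly = 981748.23 − 982526.06 + (1062.88) = 285.05 mGal
Bouguer slab correction = 0.04193 × 2.73 × 3444.2 = 394.25 mGal
Simple Bouguer anomaly = 285.05 − (394.25) = -109.20 mGal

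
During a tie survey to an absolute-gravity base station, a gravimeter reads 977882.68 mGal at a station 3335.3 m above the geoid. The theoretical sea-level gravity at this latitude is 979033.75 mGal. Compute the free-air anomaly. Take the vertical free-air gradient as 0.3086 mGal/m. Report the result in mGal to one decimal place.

Free-air correction = 0.3086 × 3335.3 = 1029.27 mGal
Free-air anomaly = 977882.68 − 979033.75 + (1029.27) = -121.80 mGal

-121.8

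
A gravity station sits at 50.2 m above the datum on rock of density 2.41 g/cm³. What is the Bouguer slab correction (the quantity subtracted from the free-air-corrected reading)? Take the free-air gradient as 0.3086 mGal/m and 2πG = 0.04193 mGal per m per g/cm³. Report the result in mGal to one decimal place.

5.1

Bouguer slab correction = 0.04193 × 2.41 × 50.2 = 5.1 mGal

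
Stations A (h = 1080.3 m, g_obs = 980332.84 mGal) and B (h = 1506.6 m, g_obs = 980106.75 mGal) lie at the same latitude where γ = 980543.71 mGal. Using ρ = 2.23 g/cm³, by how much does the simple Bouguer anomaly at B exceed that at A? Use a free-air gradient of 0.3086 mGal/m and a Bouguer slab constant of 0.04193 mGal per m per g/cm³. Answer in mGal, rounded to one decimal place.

-134.4

Δg_SB(A) = 980332.84 − 980543.71 + 0.3086×1080.3 − 0.04193×2.23×1080.3 = 21.50 mGal
Δg_SB(B) = 980106.75 − 980543.71 + 0.3086×1506.6 − 0.04193×2.23×1506.6 = -112.90 mGal
Difference = -112.90 − (21.50) = -134.40 mGal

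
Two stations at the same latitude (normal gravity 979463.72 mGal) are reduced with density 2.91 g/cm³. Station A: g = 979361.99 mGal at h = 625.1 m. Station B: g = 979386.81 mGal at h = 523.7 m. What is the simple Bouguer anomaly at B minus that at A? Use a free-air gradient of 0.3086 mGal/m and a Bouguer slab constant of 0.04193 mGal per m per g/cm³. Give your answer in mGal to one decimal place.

5.9

Δg_SB(A) = 979361.99 − 979463.72 + 0.3086×625.1 − 0.04193×2.91×625.1 = 14.90 mGal
Δg_SB(B) = 979386.81 − 979463.72 + 0.3086×523.7 − 0.04193×2.91×523.7 = 20.80 mGal
Difference = 20.80 − (14.90) = 5.90 mGal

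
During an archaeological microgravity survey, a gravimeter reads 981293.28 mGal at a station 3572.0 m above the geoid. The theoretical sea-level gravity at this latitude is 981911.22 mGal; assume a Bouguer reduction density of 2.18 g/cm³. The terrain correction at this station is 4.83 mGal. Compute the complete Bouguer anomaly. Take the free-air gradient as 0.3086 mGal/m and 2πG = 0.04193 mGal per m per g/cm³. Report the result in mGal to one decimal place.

162.7

Free-air correction = 0.3086 × 3572.0 = 1102.32 mGal
Free-air anomaly = 981293.28 − 981911.22 + (1102.32) = 484.38 mGal
Bouguer slab correction = 0.04193 × 2.18 × 3572.0 = 326.51 mGal
Simple Bouguer anomaly = 484.38 − (326.51) = 157.87 mGal
Complete Bouguer anomaly = 157.87 + 4.83 = 162.70 mGal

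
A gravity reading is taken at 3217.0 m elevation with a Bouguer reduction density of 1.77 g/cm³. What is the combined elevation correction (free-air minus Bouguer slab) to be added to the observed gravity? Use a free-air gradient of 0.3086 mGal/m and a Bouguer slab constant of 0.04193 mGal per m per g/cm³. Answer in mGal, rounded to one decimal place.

Combined gradient = 0.3086 − 0.04193 × 1.77 = 0.2343839 mGal/m
Combined elevation correction = 0.2343839 × 3217.0 = 754.0 mGal

754.0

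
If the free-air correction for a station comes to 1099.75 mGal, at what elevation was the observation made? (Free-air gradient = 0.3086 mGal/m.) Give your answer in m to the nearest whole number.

3564

h = 1099.75 / 0.3086 = 3563.67 m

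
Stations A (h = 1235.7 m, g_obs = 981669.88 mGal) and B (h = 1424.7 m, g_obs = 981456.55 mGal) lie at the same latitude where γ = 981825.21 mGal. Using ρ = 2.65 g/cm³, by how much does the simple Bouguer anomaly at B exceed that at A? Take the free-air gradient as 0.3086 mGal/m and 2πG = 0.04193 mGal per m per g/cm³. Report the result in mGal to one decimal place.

Δg_SB(A) = 981669.88 − 981825.21 + 0.3086×1235.7 − 0.04193×2.65×1235.7 = 88.70 mGal
Δg_SB(B) = 981456.55 − 981825.21 + 0.3086×1424.7 − 0.04193×2.65×1424.7 = -87.30 mGal
Difference = -87.30 − (88.70) = -176.00 mGal

-176.0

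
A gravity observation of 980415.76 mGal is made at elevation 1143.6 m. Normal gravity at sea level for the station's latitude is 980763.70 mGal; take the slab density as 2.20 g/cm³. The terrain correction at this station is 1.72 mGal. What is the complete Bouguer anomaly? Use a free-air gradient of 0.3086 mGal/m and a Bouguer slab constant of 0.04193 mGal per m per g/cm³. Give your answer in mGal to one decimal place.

-98.8

Free-air correction = 0.3086 × 1143.6 = 352.91 mGal
Free-air anomaly = 980415.76 − 980763.70 + (352.91) = 4.97 mGal
Bouguer slab correction = 0.04193 × 2.20 × 1143.6 = 105.49 mGal
Simple Bouguer anomaly = 4.97 − (105.49) = -100.52 mGal
Complete Bouguer anomaly = -100.52 + 1.72 = -98.80 mGal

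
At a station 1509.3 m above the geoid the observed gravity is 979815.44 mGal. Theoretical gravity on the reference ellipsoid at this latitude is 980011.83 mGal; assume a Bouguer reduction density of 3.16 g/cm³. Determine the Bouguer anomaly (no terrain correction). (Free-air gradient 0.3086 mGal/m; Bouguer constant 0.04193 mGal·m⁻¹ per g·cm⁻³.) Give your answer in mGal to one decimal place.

Free-air correction = 0.3086 × 1509.3 = 465.77 mGal
Free-air anomaly = 979815.44 − 980011.83 + (465.77) = 269.38 mGal
Bouguer slab correction = 0.04193 × 3.16 × 1509.3 = 199.98 mGal
Simple Bouguer anomaly = 269.38 − (199.98) = 69.40 mGal

69.4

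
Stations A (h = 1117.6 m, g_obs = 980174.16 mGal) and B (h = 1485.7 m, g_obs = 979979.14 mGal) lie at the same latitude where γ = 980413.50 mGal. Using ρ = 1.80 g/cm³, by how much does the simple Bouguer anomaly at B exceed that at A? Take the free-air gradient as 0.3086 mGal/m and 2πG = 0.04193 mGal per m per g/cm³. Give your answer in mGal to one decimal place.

-109.2

Δg_SB(A) = 980174.16 − 980413.50 + 0.3086×1117.6 − 0.04193×1.80×1117.6 = 21.20 mGal
Δg_SB(B) = 979979.14 − 980413.50 + 0.3086×1485.7 − 0.04193×1.80×1485.7 = -88.00 mGal
Difference = -88.00 − (21.20) = -109.20 mGal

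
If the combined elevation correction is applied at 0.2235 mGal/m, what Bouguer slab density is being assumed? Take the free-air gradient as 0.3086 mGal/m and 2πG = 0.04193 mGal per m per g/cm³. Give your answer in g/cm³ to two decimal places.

2.03

0.2235 = 0.3086 − 0.04193 × ρ
ρ = (0.3086 − 0.2235) / 0.04193 = 2.03 g/cm³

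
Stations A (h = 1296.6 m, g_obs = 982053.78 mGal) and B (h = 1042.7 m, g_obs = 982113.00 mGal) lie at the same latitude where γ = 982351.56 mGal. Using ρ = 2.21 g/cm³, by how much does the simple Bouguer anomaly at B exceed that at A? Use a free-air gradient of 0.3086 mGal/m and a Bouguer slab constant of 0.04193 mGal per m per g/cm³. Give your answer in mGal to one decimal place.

Δg_SB(A) = 982053.78 − 982351.56 + 0.3086×1296.6 − 0.04193×2.21×1296.6 = -17.80 mGal
Δg_SB(B) = 982113.00 − 982351.56 + 0.3086×1042.7 − 0.04193×2.21×1042.7 = -13.40 mGal
Difference = -13.40 − (-17.80) = 4.40 mGal

4.4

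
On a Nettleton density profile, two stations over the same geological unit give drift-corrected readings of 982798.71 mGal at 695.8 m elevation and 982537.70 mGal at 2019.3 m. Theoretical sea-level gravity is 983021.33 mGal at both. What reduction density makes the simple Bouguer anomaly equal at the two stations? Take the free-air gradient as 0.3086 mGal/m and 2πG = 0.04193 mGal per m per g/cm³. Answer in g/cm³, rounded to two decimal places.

Δg_obs = 982537.70 − 982798.71 = -261.01 mGal over Δh = 2019.3 − 695.8 = 1323.5 m
Equal Bouguer anomalies ⇒ Δg_obs + (0.3086 − 0.04193ρ)·Δh = 0
0.3086 − 0.04193ρ = −Δg_obs/Δh = 0.19721
ρ = (0.3086 − 0.19721) / 0.04193 = 2.66 g/cm³

2.66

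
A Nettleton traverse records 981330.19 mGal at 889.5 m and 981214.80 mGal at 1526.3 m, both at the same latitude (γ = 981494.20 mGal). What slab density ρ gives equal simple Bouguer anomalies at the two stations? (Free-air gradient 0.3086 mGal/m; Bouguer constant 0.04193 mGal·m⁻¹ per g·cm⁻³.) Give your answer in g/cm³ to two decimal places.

Δg_obs = 981214.80 − 981330.19 = -115.39 mGal over Δh = 1526.3 − 889.5 = 636.8 m
Equal Bouguer anomalies ⇒ Δg_obs + (0.3086 − 0.04193ρ)·Δh = 0
0.3086 − 0.04193ρ = −Δg_obs/Δh = 0.18120
ρ = (0.3086 − 0.18120) / 0.04193 = 3.04 g/cm³

3.04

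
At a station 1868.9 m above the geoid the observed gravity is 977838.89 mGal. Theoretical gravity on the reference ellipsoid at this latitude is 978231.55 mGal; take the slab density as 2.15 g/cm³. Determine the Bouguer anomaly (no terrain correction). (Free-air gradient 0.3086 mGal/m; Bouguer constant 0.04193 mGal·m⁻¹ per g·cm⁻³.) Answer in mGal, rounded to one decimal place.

15.6

Free-air correction = 0.3086 × 1868.9 = 576.74 mGal
Free-air anomaly = 977838.89 − 978231.55 + (576.74) = 184.08 mGal
Bouguer slab correction = 0.04193 × 2.15 × 1868.9 = 168.48 mGal
Simple Bouguer anomaly = 184.08 − (168.48) = 15.60 mGal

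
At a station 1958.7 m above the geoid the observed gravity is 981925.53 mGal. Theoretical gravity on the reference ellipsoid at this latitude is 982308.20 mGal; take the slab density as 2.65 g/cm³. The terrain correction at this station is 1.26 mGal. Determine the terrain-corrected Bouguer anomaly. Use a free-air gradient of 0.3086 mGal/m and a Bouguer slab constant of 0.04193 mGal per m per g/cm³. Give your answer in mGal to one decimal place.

5.4

Free-air correction = 0.3086 × 1958.7 = 604.45 mGal
Free-air anomaly = 981925.53 − 982308.20 + (604.45) = 221.78 mGal
Bouguer slab correction = 0.04193 × 2.65 × 1958.7 = 217.64 mGal
Simple Bouguer anomaly = 221.78 − (217.64) = 4.14 mGal
Complete Bouguer anomaly = 4.14 + 1.26 = 5.40 mGal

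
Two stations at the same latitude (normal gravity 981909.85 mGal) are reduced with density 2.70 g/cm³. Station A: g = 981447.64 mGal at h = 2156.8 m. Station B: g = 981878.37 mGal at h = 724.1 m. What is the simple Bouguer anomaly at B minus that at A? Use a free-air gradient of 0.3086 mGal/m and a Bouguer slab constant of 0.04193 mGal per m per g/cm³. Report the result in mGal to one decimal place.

150.8

Δg_SB(A) = 981447.64 − 981909.85 + 0.3086×2156.8 − 0.04193×2.70×2156.8 = -40.80 mGal
Δg_SB(B) = 981878.37 − 981909.85 + 0.3086×724.1 − 0.04193×2.70×724.1 = 110.00 mGal
Difference = 110.00 − (-40.80) = 150.80 mGal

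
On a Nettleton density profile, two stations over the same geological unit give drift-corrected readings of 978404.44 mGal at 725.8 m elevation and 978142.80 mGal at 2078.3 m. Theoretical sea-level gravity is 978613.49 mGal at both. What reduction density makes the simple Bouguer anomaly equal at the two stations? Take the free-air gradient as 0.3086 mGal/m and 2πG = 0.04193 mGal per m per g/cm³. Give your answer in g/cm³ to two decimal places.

Δg_obs = 978142.80 − 978404.44 = -261.64 mGal over Δh = 2078.3 − 725.8 = 1352.5 m
Equal Bouguer anomalies ⇒ Δg_obs + (0.3086 − 0.04193ρ)·Δh = 0
0.3086 − 0.04193ρ = −Δg_obs/Δh = 0.19345
ρ = (0.3086 − 0.19345) / 0.04193 = 2.75 g/cm³

2.75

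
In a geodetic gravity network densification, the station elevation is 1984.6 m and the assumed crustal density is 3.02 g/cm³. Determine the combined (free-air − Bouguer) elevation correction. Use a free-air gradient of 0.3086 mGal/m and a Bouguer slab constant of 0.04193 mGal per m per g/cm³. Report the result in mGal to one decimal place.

Combined gradient = 0.3086 − 0.04193 × 3.02 = 0.1819714 mGal/m
Combined elevation correction = 0.1819714 × 1984.6 = 361.1 mGal

361.1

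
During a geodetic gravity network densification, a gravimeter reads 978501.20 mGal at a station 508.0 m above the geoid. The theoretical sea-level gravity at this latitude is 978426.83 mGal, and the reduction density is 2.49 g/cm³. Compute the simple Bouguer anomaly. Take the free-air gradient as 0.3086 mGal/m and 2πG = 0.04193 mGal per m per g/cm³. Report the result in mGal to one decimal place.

178.1

Free-air correction = 0.3086 × 508.0 = 156.77 mGal
Free-air anomaly = 978501.20 − 978426.83 + (156.77) = 231.14 mGal
Bouguer slab correction = 0.04193 × 2.49 × 508.0 = 53.04 mGal
Simple Bouguer anomaly = 231.14 − (53.04) = 178.10 mGal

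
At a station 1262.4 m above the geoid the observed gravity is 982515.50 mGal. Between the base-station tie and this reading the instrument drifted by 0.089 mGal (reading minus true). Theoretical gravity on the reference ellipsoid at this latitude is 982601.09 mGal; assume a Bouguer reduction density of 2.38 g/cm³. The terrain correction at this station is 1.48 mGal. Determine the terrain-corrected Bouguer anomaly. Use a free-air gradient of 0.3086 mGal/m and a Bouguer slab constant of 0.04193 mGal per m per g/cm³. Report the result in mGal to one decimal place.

Drift-corrected reading = 982515.50 − (0.089) = 982515.411 mGal
Free-air correction = 0.3086 × 1262.4 = 389.58 mGal
Free-air anomaly = 982515.411 − 982601.09 + (389.58) = 303.901 mGal
Bouguer slab correction = 0.04193 × 2.38 × 1262.4 = 125.98 mGal
Simple Bouguer anomaly = 303.901 − (125.98) = 177.921 mGal
Complete Bouguer anomaly = 177.921 + 1.48 = 179.401 mGal

179.4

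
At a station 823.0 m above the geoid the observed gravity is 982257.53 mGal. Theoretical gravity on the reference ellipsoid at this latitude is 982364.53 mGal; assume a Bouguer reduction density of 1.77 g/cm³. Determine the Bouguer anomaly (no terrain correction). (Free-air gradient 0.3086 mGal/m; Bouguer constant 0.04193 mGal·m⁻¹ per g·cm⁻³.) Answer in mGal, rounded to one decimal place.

85.9

Free-air correction = 0.3086 × 823.0 = 253.98 mGal
Free-air anomaly = 982257.53 − 982364.53 + (253.98) = 146.98 mGal
Bouguer slab correction = 0.04193 × 1.77 × 823.0 = 61.08 mGal
Simple Bouguer anomaly = 146.98 − (61.08) = 85.90 mGal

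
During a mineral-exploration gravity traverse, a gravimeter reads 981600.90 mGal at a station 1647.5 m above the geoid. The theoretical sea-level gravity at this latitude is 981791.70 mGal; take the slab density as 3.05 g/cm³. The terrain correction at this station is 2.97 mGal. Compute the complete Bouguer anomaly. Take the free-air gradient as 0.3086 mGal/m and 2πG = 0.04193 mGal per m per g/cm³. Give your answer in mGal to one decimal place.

Free-air correction = 0.3086 × 1647.5 = 508.42 mGal
Free-air anomaly = 981600.90 − 981791.70 + (508.42) = 317.62 mGal
Bouguer slab correction = 0.04193 × 3.05 × 1647.5 = 210.69 mGal
Simple Bouguer anomaly = 317.62 − (210.69) = 106.93 mGal
Complete Bouguer anomaly = 106.93 + 2.97 = 109.90 mGal

109.9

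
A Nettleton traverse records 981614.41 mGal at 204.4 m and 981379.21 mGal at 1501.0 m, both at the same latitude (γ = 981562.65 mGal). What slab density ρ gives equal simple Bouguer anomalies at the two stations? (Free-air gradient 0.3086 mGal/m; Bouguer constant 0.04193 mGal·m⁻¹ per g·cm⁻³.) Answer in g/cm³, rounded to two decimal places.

3.03

Δg_obs = 981379.21 − 981614.41 = -235.20 mGal over Δh = 1501.0 − 204.4 = 1296.6 m
Equal Bouguer anomalies ⇒ Δg_obs + (0.3086 − 0.04193ρ)·Δh = 0
0.3086 − 0.04193ρ = −Δg_obs/Δh = 0.18140
ρ = (0.3086 − 0.18140) / 0.04193 = 3.03 g/cm³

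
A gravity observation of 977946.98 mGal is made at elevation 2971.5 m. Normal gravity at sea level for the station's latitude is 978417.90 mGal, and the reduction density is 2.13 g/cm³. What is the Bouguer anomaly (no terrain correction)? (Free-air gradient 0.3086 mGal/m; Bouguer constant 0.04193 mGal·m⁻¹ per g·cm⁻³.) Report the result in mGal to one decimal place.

Free-air correction = 0.3086 × 2971.5 = 917.00 mGal
Free-air anomaly = 977946.98 − 978417.90 + (917.00) = 446.08 mGal
Bouguer slab correction = 0.04193 × 2.13 × 2971.5 = 265.39 mGal
Simple Bouguer anomaly = 446.08 − (265.39) = 180.69 mGal

180.7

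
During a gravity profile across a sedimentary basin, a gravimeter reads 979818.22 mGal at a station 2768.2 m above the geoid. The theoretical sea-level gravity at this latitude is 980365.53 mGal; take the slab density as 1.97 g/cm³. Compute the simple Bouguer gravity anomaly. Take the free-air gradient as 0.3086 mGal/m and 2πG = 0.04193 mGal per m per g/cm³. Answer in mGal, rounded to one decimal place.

78.3

Free-air correction = 0.3086 × 2768.2 = 854.27 mGal
Free-air anomaly = 979818.22 − 980365.53 + (854.27) = 306.96 mGal
Bouguer slab correction = 0.04193 × 1.97 × 2768.2 = 228.66 mGal
Simple Bouguer anomaly = 306.96 − (228.66) = 78.30 mGal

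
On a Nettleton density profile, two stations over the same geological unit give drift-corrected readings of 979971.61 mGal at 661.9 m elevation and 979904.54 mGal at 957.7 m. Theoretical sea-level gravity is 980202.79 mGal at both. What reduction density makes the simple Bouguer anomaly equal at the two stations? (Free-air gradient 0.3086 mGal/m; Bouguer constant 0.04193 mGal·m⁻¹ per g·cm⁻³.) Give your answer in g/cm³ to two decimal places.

Δg_obs = 979904.54 − 979971.61 = -67.07 mGal over Δh = 957.7 − 661.9 = 295.8 m
Equal Bouguer anomalies ⇒ Δg_obs + (0.3086 − 0.04193ρ)·Δh = 0
0.3086 − 0.04193ρ = −Δg_obs/Δh = 0.22674
ρ = (0.3086 − 0.22674) / 0.04193 = 1.95 g/cm³

1.95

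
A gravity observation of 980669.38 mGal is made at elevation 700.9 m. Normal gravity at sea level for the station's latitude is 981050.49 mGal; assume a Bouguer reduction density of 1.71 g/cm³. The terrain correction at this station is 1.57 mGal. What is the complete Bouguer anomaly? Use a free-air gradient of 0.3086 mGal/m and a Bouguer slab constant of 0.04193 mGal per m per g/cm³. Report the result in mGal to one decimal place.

Free-air correction = 0.3086 × 700.9 = 216.30 mGal
Free-air anomaly = 980669.38 − 981050.49 + (216.30) = -164.81 mGal
Bouguer slab correction = 0.04193 × 1.71 × 700.9 = 50.25 mGal
Simple Bouguer anomaly = -164.81 − (50.25) = -215.06 mGal
Complete Bouguer anomaly = -215.06 + 1.57 = -213.49 mGal

-213.5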